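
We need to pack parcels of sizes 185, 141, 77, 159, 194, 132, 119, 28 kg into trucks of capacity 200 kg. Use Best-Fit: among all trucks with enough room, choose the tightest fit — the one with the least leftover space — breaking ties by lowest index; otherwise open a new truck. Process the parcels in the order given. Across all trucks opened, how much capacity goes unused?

165

truck 1: place 185 kg, 15 kg left
truck 2: place 141 kg, 59 kg left
truck 3: place 77 kg, 123 kg left
truck 4: place 159 kg, 41 kg left
truck 5: place 194 kg, 6 kg left
truck 6: place 132 kg, 68 kg left
truck 3: place 119 kg, 4 kg left
truck 4: place 28 kg, 13 kg left
6 trucks × 200 kg = 1200 kg; used 1035 kg; unused 165 kg.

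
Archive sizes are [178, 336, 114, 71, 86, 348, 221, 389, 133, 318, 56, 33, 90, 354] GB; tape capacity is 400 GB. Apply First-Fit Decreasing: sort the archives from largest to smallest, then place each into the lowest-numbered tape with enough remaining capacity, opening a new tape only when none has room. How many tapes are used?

8

Sorted descending: 389, 354, 348, 336, 318, 221, 178, 133, 114, 90, 86, 71, 56, 33.
tape 1: place 389 GB, 11 GB left
tape 2: place 354 GB, 46 GB left
tape 3: place 348 GB, 52 GB left
tape 4: place 336 GB, 64 GB left
tape 5: place 318 GB, 82 GB left
tape 6: place 221 GB, 179 GB left
tape 6: place 178 GB, 1 GB left
tape 7: place 133 GB, 267 GB left
tape 7: place 114 GB, 153 GB left
tape 7: place 90 GB, 63 GB left
tape 8: place 86 GB, 314 GB left
tape 5: place 71 GB, 11 GB left
tape 4: place 56 GB, 8 GB left
tape 2: place 33 GB, 13 GB left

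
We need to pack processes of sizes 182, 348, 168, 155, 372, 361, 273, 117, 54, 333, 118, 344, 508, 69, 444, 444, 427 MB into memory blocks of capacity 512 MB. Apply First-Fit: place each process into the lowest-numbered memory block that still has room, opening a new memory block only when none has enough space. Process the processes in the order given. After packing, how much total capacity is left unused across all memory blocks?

915

memory block 1: place 182 MB, 330 MB left
memory block 2: place 348 MB, 164 MB left
memory block 1: place 168 MB, 162 MB left
memory block 1: place 155 MB, 7 MB left
memory block 3: place 372 MB, 140 MB left
memory block 4: place 361 MB, 151 MB left
memory block 5: place 273 MB, 239 MB left
memory block 2: place 117 MB, 47 MB left
memory block 3: place 54 MB, 86 MB left
memory block 6: place 333 MB, 179 MB left
memory block 4: place 118 MB, 33 MB left
memory block 7: place 344 MB, 168 MB left
memory block 8: place 508 MB, 4 MB left
memory block 3: place 69 MB, 17 MB left
memory block 9: place 444 MB, 68 MB left
memory block 10: place 444 MB, 68 MB left
memory block 11: place 427 MB, 85 MB left
11 memory blocks × 512 MB = 5632 MB; used 4717 MB; unused 915 MB.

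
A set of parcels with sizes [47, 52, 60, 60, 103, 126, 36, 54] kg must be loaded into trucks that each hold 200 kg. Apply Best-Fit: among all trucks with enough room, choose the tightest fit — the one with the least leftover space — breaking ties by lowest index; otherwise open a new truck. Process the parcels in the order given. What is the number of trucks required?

3

Put 47 kg in truck 1; 153 kg remain.
Put 52 kg in truck 1; 101 kg remain.
Put 60 kg in truck 1; 41 kg remain.
Put 60 kg in truck 2; 140 kg remain.
Put 103 kg in truck 2; 37 kg remain.
Put 126 kg in truck 3; 74 kg remain.
Put 36 kg in truck 2; 1 kg remain.
Put 54 kg in truck 3; 20 kg remain.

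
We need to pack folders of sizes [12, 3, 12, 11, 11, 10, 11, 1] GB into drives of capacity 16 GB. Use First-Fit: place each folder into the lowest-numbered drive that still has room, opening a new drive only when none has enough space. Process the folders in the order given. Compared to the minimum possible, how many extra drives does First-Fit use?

0

First-Fit: [12,3,1] [12] [11] [11] [10] [11] → 6 drives.
6 folders exceed 8 GB (half the capacity), and no two of those can share a drive, so at least 6 drives are needed.
So 6 is already optimal.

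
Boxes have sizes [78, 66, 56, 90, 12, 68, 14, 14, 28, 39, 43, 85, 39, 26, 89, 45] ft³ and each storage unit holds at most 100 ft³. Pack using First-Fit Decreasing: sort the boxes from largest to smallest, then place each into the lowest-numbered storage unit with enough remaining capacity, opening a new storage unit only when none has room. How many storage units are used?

Sorted descending: 90, 89, 85, 78, 68, 66, 56, 45, 43, 39, 39, 28, 26, 14, 14, 12.
storage unit 1: place 90 ft³, 10 ft³ left
storage unit 2: place 89 ft³, 11 ft³ left
storage unit 3: place 85 ft³, 15 ft³ left
storage unit 4: place 78 ft³, 22 ft³ left
storage unit 5: place 68 ft³, 32 ft³ left
storage unit 6: place 66 ft³, 34 ft³ left
storage unit 7: place 56 ft³, 44 ft³ left
storage unit 8: place 45 ft³, 55 ft³ left
storage unit 7: place 43 ft³, 1 ft³ left
storage unit 8: place 39 ft³, 16 ft³ left
storage unit 9: place 39 ft³, 61 ft³ left
storage unit 5: place 28 ft³, 4 ft³ left
storage unit 6: place 26 ft³, 8 ft³ left
storage unit 3: place 14 ft³, 1 ft³ left
storage unit 4: place 14 ft³, 8 ft³ left
storage unit 8: place 12 ft³, 4 ft³ left
Final storage units: [90] [89] [85,14] [78,14] [68,28] [66,26] [56,43] [45,39,12] [39].

9 storage units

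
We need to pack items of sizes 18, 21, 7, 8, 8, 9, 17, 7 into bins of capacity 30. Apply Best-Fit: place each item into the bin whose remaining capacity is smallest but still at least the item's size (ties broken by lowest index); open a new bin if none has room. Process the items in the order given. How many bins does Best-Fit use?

Put 18 in bin 1; 12 remain.
Put 21 in bin 2; 9 remain.
Put 7 in bin 2; 2 remain.
Put 8 in bin 1; 4 remain.
Put 8 in bin 3; 22 remain.
Put 9 in bin 3; 13 remain.
Put 17 in bin 4; 13 remain.
Put 7 in bin 3; 6 remain.

4 bins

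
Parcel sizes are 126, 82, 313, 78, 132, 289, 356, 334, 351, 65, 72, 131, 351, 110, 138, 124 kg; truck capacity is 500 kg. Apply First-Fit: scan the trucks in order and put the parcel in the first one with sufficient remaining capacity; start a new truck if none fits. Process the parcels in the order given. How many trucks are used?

126 kg → truck 1 (remaining 374 kg)
82 kg → truck 1 (remaining 292 kg)
313 kg → truck 2 (remaining 187 kg)
78 kg → truck 1 (remaining 214 kg)
132 kg → truck 1 (remaining 82 kg)
289 kg → truck 3 (remaining 211 kg)
356 kg → truck 4 (remaining 144 kg)
334 kg → truck 5 (remaining 166 kg)
351 kg → truck 6 (remaining 149 kg)
65 kg → truck 1 (remaining 17 kg)
72 kg → truck 2 (remaining 115 kg)
131 kg → truck 3 (remaining 80 kg)
351 kg → truck 7 (remaining 149 kg)
110 kg → truck 2 (remaining 5 kg)
138 kg → truck 4 (remaining 6 kg)
124 kg → truck 5 (remaining 42 kg)
Final trucks: [126,82,78,132,65] [313,72,110] [289,131] [356,138] [334,124] [351] [351].

7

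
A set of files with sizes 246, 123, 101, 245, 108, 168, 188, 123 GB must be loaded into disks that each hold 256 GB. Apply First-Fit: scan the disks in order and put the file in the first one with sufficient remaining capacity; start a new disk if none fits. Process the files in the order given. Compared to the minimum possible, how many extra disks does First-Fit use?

0

First-Fit: [246] [123,101] [245] [108,123] [168] [188] → 6 disks.
Total size 1302 GB; any packing needs at least ⌈1302/256⌉ = 6 disks.
So 6 is already optimal.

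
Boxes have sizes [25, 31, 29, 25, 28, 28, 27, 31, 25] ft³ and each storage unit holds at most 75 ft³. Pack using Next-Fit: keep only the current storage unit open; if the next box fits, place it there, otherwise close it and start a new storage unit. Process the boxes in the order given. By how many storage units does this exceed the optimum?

1

Next-Fit: [25,31] [29,25] [28,28] [27,31] [25] → 5 storage units.
Total size 249 ft³; any packing needs at least ⌈249/75⌉ = 4 storage units.
An optimal packing achieves that bound: [31,31] [29,28] [28,27] [25,25,25] → 4 storage units.
Excess: 5 − 4 = 1.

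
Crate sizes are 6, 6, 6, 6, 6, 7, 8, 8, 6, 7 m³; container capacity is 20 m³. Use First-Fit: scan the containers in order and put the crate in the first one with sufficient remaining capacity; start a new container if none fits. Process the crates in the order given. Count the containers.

4 containers

container 1: place 6 m³, 14 m³ left
container 1: place 6 m³, 8 m³ left
container 1: place 6 m³, 2 m³ left
container 2: place 6 m³, 14 m³ left
container 2: place 6 m³, 8 m³ left
container 2: place 7 m³, 1 m³ left
container 3: place 8 m³, 12 m³ left
container 3: place 8 m³, 4 m³ left
container 4: place 6 m³, 14 m³ left
container 4: place 7 m³, 7 m³ left
Final containers: [6,6,6] [6,6,7] [8,8] [6,7].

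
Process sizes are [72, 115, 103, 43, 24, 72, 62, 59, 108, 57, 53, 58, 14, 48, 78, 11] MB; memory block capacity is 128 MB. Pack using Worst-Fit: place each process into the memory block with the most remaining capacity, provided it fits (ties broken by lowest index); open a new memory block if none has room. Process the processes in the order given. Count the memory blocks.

72 MB → memory block 1 (remaining 56 MB)
115 MB → memory block 2 (remaining 13 MB)
103 MB → memory block 3 (remaining 25 MB)
43 MB → memory block 1 (remaining 13 MB)
24 MB → memory block 3 (remaining 1 MB)
72 MB → memory block 4 (remaining 56 MB)
62 MB → memory block 5 (remaining 66 MB)
59 MB → memory block 5 (remaining 7 MB)
108 MB → memory block 6 (remaining 20 MB)
57 MB → memory block 7 (remaining 71 MB)
53 MB → memory block 7 (remaining 18 MB)
58 MB → memory block 8 (remaining 70 MB)
14 MB → memory block 8 (remaining 56 MB)
48 MB → memory block 4 (remaining 8 MB)
78 MB → memory block 9 (remaining 50 MB)
11 MB → memory block 8 (remaining 45 MB)

9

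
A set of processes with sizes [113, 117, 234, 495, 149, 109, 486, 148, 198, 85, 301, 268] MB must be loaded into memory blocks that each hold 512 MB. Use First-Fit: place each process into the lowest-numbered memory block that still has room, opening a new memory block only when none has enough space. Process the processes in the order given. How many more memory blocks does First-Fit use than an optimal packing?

0

First-Fit: [113,117,234] [495] [149,109,148,85] [486] [198,301] [268] → 6 memory blocks.
Total size 2703 MB; any packing needs at least ⌈2703/512⌉ = 6 memory blocks.
So 6 is already optimal.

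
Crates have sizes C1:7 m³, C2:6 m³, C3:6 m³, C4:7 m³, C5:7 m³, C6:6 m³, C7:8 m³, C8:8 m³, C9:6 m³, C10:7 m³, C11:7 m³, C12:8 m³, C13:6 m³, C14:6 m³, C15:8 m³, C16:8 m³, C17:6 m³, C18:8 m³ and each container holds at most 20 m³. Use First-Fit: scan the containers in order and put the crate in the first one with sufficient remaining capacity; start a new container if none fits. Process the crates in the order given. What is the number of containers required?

7

container 1: place C1 (7 m³), 13 m³ left
container 1: place C2 (6 m³), 7 m³ left
container 1: place C3 (6 m³), 1 m³ left
container 2: place C4 (7 m³), 13 m³ left
container 2: place C5 (7 m³), 6 m³ left
container 2: place C6 (6 m³), 0 m³ left
container 3: place C7 (8 m³), 12 m³ left
container 3: place C8 (8 m³), 4 m³ left
container 4: place C9 (6 m³), 14 m³ left
container 4: place C10 (7 m³), 7 m³ left
container 4: place C11 (7 m³), 0 m³ left
container 5: place C12 (8 m³), 12 m³ left
container 5: place C13 (6 m³), 6 m³ left
container 5: place C14 (6 m³), 0 m³ left
container 6: place C15 (8 m³), 12 m³ left
container 6: place C16 (8 m³), 4 m³ left
container 7: place C17 (6 m³), 14 m³ left
container 7: place C18 (8 m³), 6 m³ left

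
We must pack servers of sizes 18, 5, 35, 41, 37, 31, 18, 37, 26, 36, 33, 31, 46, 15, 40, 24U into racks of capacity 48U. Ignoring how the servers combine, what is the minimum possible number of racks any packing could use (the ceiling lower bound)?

Total size = 18 + 5 + 35 + 41 + 37 + 31 + 18 + 37 + 26 + 36 + 33 + 31 + 46 + 15 + 40 + 24 = 473U.
⌈473 / 48⌉ = 10.

10 racks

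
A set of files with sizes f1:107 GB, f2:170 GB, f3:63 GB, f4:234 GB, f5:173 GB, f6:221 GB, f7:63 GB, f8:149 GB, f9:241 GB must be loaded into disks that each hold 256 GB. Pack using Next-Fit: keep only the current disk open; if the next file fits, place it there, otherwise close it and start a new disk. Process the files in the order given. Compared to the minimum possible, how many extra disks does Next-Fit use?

Next-Fit: [107] [170,63] [234] [173] [221] [63,149] [241] → 7 disks.
Total size 1421 GB; any packing needs at least ⌈1421/256⌉ = 6 disks.
An optimal packing achieves that bound: [241] [234] [221] [173,63] [170,63] [149,107] → 6 disks.
Excess: 7 − 6 = 1.

1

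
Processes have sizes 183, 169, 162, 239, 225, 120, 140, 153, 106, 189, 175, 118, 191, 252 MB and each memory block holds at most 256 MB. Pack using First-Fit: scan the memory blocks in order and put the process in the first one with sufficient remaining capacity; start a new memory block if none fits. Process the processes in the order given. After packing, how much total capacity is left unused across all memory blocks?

906

183 MB → memory block 1 (remaining 73 MB)
169 MB → memory block 2 (remaining 87 MB)
162 MB → memory block 3 (remaining 94 MB)
239 MB → memory block 4 (remaining 17 MB)
225 MB → memory block 5 (remaining 31 MB)
120 MB → memory block 6 (remaining 136 MB)
140 MB → memory block 7 (remaining 116 MB)
153 MB → memory block 8 (remaining 103 MB)
106 MB → memory block 6 (remaining 30 MB)
189 MB → memory block 9 (remaining 67 MB)
175 MB → memory block 10 (remaining 81 MB)
118 MB → memory block 11 (remaining 138 MB)
191 MB → memory block 12 (remaining 65 MB)
252 MB → memory block 13 (remaining 4 MB)
13 memory blocks × 256 MB = 3328 MB; used 2422 MB; unused 906 MB.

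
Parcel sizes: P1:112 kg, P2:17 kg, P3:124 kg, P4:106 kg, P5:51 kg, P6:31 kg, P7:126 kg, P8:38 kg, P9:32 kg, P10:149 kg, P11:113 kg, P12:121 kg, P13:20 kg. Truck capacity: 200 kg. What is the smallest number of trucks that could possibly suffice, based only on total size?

6 trucks

Total size = 112 + 17 + 124 + 106 + 51 + 31 + 126 + 38 + 32 + 149 + 113 + 121 + 20 = 1040 kg.
⌈1040 / 200⌉ = 6.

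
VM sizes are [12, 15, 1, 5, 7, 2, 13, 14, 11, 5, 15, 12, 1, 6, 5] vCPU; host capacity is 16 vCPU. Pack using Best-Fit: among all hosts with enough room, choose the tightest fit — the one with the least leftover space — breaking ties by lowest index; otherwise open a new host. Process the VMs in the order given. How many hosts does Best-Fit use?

9 hosts

host 1: place 12 vCPU, 4 vCPU left
host 2: place 15 vCPU, 1 vCPU left
host 2: place 1 vCPU, 0 vCPU left
host 3: place 5 vCPU, 11 vCPU left
host 3: place 7 vCPU, 4 vCPU left
host 1: place 2 vCPU, 2 vCPU left
host 4: place 13 vCPU, 3 vCPU left
host 5: place 14 vCPU, 2 vCPU left
host 6: place 11 vCPU, 5 vCPU left
host 6: place 5 vCPU, 0 vCPU left
host 7: place 15 vCPU, 1 vCPU left
host 8: place 12 vCPU, 4 vCPU left
host 7: place 1 vCPU, 0 vCPU left
host 9: place 6 vCPU, 10 vCPU left
host 9: place 5 vCPU, 5 vCPU left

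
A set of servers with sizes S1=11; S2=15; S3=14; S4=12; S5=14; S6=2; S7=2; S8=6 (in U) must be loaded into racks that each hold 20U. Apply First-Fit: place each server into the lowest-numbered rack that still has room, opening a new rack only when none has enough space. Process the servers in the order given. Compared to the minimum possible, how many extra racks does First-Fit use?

0

First-Fit: [11,2,2] [15] [14,6] [12] [14] → 5 racks.
5 servers exceed 10U (half the capacity), and no two of those can share a rack, so at least 5 racks are needed.
So 5 is already optimal.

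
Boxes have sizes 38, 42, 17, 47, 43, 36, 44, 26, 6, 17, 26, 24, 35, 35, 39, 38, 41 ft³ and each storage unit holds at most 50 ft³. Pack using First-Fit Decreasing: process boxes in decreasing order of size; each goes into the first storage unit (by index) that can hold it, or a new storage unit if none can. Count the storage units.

Sorted descending: 47, 44, 43, 42, 41, 39, 38, 38, 36, 35, 35, 26, 26, 24, 17, 17, 6.
Put 47 ft³ in storage unit 1; 3 ft³ remain.
Put 44 ft³ in storage unit 2; 6 ft³ remain.
Put 43 ft³ in storage unit 3; 7 ft³ remain.
Put 42 ft³ in storage unit 4; 8 ft³ remain.
Put 41 ft³ in storage unit 5; 9 ft³ remain.
Put 39 ft³ in storage unit 6; 11 ft³ remain.
Put 38 ft³ in storage unit 7; 12 ft³ remain.
Put 38 ft³ in storage unit 8; 12 ft³ remain.
Put 36 ft³ in storage unit 9; 14 ft³ remain.
Put 35 ft³ in storage unit 10; 15 ft³ remain.
Put 35 ft³ in storage unit 11; 15 ft³ remain.
Put 26 ft³ in storage unit 12; 24 ft³ remain.
Put 26 ft³ in storage unit 13; 24 ft³ remain.
Put 24 ft³ in storage unit 12; 0 ft³ remain.
Put 17 ft³ in storage unit 13; 7 ft³ remain.
Put 17 ft³ in storage unit 14; 33 ft³ remain.
Put 6 ft³ in storage unit 2; 0 ft³ remain.

14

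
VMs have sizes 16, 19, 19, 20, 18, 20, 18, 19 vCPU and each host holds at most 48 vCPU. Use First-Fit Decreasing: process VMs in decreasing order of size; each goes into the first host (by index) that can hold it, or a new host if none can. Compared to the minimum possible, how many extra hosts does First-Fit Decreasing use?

0

First-Fit Decreasing: [20,20] [19,19] [19,18] [18,16] → 4 hosts.
Total size 149 vCPU; any packing needs at least ⌈149/48⌉ = 4 hosts.
So 4 is already optimal.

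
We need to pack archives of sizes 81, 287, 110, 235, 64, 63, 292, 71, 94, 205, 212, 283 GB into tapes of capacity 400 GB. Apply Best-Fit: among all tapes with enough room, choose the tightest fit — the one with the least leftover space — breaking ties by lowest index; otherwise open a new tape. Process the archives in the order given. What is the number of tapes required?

7

Put 81 GB in tape 1; 319 GB remain.
Put 287 GB in tape 1; 32 GB remain.
Put 110 GB in tape 2; 290 GB remain.
Put 235 GB in tape 2; 55 GB remain.
Put 64 GB in tape 3; 336 GB remain.
Put 63 GB in tape 3; 273 GB remain.
Put 292 GB in tape 4; 108 GB remain.
Put 71 GB in tape 4; 37 GB remain.
Put 94 GB in tape 3; 179 GB remain.
Put 205 GB in tape 5; 195 GB remain.
Put 212 GB in tape 6; 188 GB remain.
Put 283 GB in tape 7; 117 GB remain.
Final tapes: [81,287] [110,235] [64,63,94] [292,71] [205] [212] [283].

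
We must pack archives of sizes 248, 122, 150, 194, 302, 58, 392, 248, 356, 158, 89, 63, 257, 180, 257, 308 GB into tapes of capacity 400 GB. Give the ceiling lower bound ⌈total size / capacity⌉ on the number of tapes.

9

Total size = 248 + 122 + 150 + 194 + 302 + 58 + 392 + 248 + 356 + 158 + 89 + 63 + 257 + 180 + 257 + 308 = 3382 GB.
⌈3382 / 400⌉ = 9.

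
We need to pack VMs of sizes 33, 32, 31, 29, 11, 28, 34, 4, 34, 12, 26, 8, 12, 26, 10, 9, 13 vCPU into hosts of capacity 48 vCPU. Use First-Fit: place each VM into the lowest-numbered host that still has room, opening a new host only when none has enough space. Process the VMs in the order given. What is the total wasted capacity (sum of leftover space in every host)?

host 1: place 33 vCPU, 15 vCPU left
host 2: place 32 vCPU, 16 vCPU left
host 3: place 31 vCPU, 17 vCPU left
host 4: place 29 vCPU, 19 vCPU left
host 1: place 11 vCPU, 4 vCPU left
host 5: place 28 vCPU, 20 vCPU left
host 6: place 34 vCPU, 14 vCPU left
host 1: place 4 vCPU, 0 vCPU left
host 7: place 34 vCPU, 14 vCPU left
host 2: place 12 vCPU, 4 vCPU left
host 8: place 26 vCPU, 22 vCPU left
host 3: place 8 vCPU, 9 vCPU left
host 4: place 12 vCPU, 7 vCPU left
host 9: place 26 vCPU, 22 vCPU left
host 5: place 10 vCPU, 10 vCPU left
host 3: place 9 vCPU, 0 vCPU left
host 6: place 13 vCPU, 1 vCPU left
9 hosts × 48 vCPU = 432 vCPU; used 352 vCPU; unused 80 vCPU.

80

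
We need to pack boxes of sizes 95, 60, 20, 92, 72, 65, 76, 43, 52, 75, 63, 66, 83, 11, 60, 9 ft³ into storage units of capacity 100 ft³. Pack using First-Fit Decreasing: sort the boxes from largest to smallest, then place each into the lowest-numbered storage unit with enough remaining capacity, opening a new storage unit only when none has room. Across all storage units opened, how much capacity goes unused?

258

Sorted descending: 95, 92, 83, 76, 75, 72, 66, 65, 63, 60, 60, 52, 43, 20, 11, 9.
storage unit 1: place 95 ft³, 5 ft³ left
storage unit 2: place 92 ft³, 8 ft³ left
storage unit 3: place 83 ft³, 17 ft³ left
storage unit 4: place 76 ft³, 24 ft³ left
storage unit 5: place 75 ft³, 25 ft³ left
storage unit 6: place 72 ft³, 28 ft³ left
storage unit 7: place 66 ft³, 34 ft³ left
storage unit 8: place 65 ft³, 35 ft³ left
storage unit 9: place 63 ft³, 37 ft³ left
storage unit 10: place 60 ft³, 40 ft³ left
storage unit 11: place 60 ft³, 40 ft³ left
storage unit 12: place 52 ft³, 48 ft³ left
storage unit 12: place 43 ft³, 5 ft³ left
storage unit 4: place 20 ft³, 4 ft³ left
storage unit 3: place 11 ft³, 6 ft³ left
storage unit 5: place 9 ft³, 16 ft³ left
12 storage units × 100 ft³ = 1200 ft³; used 942 ft³; unused 258 ft³.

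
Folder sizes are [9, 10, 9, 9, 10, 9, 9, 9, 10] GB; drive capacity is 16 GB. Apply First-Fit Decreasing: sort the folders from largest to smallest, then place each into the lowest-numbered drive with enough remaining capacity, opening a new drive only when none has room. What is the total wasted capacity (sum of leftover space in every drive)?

60

Sorted descending: 10, 10, 10, 9, 9, 9, 9, 9, 9.
Put 10 GB in drive 1; 6 GB remain.
Put 10 GB in drive 2; 6 GB remain.
Put 10 GB in drive 3; 6 GB remain.
Put 9 GB in drive 4; 7 GB remain.
Put 9 GB in drive 5; 7 GB remain.
Put 9 GB in drive 6; 7 GB remain.
Put 9 GB in drive 7; 7 GB remain.
Put 9 GB in drive 8; 7 GB remain.
Put 9 GB in drive 9; 7 GB remain.
9 drives × 16 GB = 144 GB; used 84 GB; unused 60 GB.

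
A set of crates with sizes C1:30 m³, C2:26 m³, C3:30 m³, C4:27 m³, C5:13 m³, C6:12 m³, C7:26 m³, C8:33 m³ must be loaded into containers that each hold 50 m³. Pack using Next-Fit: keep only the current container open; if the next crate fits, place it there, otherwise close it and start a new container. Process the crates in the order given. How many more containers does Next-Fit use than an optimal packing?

Next-Fit: [30] [26] [30] [27,13] [12,26] [33] → 6 containers.
6 crates exceed 25 m³ (half the capacity), and no two of those can share a container, so at least 6 containers are needed.
So 6 is already optimal.

0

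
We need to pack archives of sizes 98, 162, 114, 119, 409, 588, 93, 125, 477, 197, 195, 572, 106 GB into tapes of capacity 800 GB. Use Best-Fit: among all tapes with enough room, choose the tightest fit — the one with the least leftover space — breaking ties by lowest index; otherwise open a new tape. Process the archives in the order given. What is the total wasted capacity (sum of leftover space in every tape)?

745

Put 98 GB in tape 1; 702 GB remain.
Put 162 GB in tape 1; 540 GB remain.
Put 114 GB in tape 1; 426 GB remain.
Put 119 GB in tape 1; 307 GB remain.
Put 409 GB in tape 2; 391 GB remain.
Put 588 GB in tape 3; 212 GB remain.
Put 93 GB in tape 3; 119 GB remain.
Put 125 GB in tape 1; 182 GB remain.
Put 477 GB in tape 4; 323 GB remain.
Put 197 GB in tape 4; 126 GB remain.
Put 195 GB in tape 2; 196 GB remain.
Put 572 GB in tape 5; 228 GB remain.
Put 106 GB in tape 3; 13 GB remain.
5 tapes × 800 GB = 4000 GB; used 3255 GB; unused 745 GB.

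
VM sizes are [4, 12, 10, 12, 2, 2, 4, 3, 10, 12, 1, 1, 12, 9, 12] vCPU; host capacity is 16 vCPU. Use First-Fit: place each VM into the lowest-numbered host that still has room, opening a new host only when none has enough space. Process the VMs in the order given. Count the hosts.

4 vCPU → host 1 (remaining 12 vCPU)
12 vCPU → host 1 (remaining 0 vCPU)
10 vCPU → host 2 (remaining 6 vCPU)
12 vCPU → host 3 (remaining 4 vCPU)
2 vCPU → host 2 (remaining 4 vCPU)
2 vCPU → host 2 (remaining 2 vCPU)
4 vCPU → host 3 (remaining 0 vCPU)
3 vCPU → host 4 (remaining 13 vCPU)
10 vCPU → host 4 (remaining 3 vCPU)
12 vCPU → host 5 (remaining 4 vCPU)
1 vCPU → host 2 (remaining 1 vCPU)
1 vCPU → host 2 (remaining 0 vCPU)
12 vCPU → host 6 (remaining 4 vCPU)
9 vCPU → host 7 (remaining 7 vCPU)
12 vCPU → host 8 (remaining 4 vCPU)
Final hosts: [4,12] [10,2,2,1,1] [12,4] [3,10] [12] [12] [9] [12].

8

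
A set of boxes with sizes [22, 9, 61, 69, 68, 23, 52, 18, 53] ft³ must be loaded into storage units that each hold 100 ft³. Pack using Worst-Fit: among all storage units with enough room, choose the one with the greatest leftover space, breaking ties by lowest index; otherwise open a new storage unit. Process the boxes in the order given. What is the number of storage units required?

Put 22 ft³ in storage unit 1; 78 ft³ remain.
Put 9 ft³ in storage unit 1; 69 ft³ remain.
Put 61 ft³ in storage unit 1; 8 ft³ remain.
Put 69 ft³ in storage unit 2; 31 ft³ remain.
Put 68 ft³ in storage unit 3; 32 ft³ remain.
Put 23 ft³ in storage unit 3; 9 ft³ remain.
Put 52 ft³ in storage unit 4; 48 ft³ remain.
Put 18 ft³ in storage unit 4; 30 ft³ remain.
Put 53 ft³ in storage unit 5; 47 ft³ remain.
Final storage units: [22,9,61] [69] [68,23] [52,18] [53].

5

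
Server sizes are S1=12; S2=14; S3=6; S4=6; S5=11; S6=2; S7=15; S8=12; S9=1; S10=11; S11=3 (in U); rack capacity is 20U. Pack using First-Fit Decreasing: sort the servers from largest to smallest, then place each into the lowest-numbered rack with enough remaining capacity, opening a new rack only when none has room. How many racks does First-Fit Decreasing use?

Sorted descending: 15, 14, 12, 12, 11, 11, 6, 6, 3, 2, 1.
rack 1: place 15U, 5U left
rack 2: place 14U, 6U left
rack 3: place 12U, 8U left
rack 4: place 12U, 8U left
rack 5: place 11U, 9U left
rack 6: place 11U, 9U left
rack 2: place 6U, 0U left
rack 3: place 6U, 2U left
rack 1: place 3U, 2U left
rack 1: place 2U, 0U left
rack 3: place 1U, 1U left
Final racks: [15,3,2] [14,6] [12,6,1] [12] [11] [11].

6 racks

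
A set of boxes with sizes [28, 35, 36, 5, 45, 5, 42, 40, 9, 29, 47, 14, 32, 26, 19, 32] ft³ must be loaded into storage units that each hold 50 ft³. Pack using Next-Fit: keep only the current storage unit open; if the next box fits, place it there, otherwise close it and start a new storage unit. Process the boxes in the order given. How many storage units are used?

11

Put 28 ft³ in storage unit 1; 22 ft³ remain.
Put 35 ft³ in storage unit 2; 15 ft³ remain.
Put 36 ft³ in storage unit 3; 14 ft³ remain.
Put 5 ft³ in storage unit 3; 9 ft³ remain.
Put 45 ft³ in storage unit 4; 5 ft³ remain.
Put 5 ft³ in storage unit 4; 0 ft³ remain.
Put 42 ft³ in storage unit 5; 8 ft³ remain.
Put 40 ft³ in storage unit 6; 10 ft³ remain.
Put 9 ft³ in storage unit 6; 1 ft³ remain.
Put 29 ft³ in storage unit 7; 21 ft³ remain.
Put 47 ft³ in storage unit 8; 3 ft³ remain.
Put 14 ft³ in storage unit 9; 36 ft³ remain.
Put 32 ft³ in storage unit 9; 4 ft³ remain.
Put 26 ft³ in storage unit 10; 24 ft³ remain.
Put 19 ft³ in storage unit 10; 5 ft³ remain.
Put 32 ft³ in storage unit 11; 18 ft³ remain.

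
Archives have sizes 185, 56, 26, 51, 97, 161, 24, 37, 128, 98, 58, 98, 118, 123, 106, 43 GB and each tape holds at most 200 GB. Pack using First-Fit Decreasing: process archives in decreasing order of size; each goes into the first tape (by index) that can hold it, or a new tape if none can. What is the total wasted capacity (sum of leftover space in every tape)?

Sorted descending: 185, 161, 128, 123, 118, 106, 98, 98, 97, 58, 56, 51, 43, 37, 26, 24.
Put 185 GB in tape 1; 15 GB remain.
Put 161 GB in tape 2; 39 GB remain.
Put 128 GB in tape 3; 72 GB remain.
Put 123 GB in tape 4; 77 GB remain.
Put 118 GB in tape 5; 82 GB remain.
Put 106 GB in tape 6; 94 GB remain.
Put 98 GB in tape 7; 102 GB remain.
Put 98 GB in tape 7; 4 GB remain.
Put 97 GB in tape 8; 103 GB remain.
Put 58 GB in tape 3; 14 GB remain.
Put 56 GB in tape 4; 21 GB remain.
Put 51 GB in tape 5; 31 GB remain.
Put 43 GB in tape 6; 51 GB remain.
Put 37 GB in tape 2; 2 GB remain.
Put 26 GB in tape 5; 5 GB remain.
Put 24 GB in tape 6; 27 GB remain.
8 tapes × 200 GB = 1600 GB; used 1409 GB; unused 191 GB.

191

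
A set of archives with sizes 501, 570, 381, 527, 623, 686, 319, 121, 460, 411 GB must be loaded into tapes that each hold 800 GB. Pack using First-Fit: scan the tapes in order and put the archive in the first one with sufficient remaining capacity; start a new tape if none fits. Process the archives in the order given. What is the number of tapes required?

8 tapes

Put 501 GB in tape 1; 299 GB remain.
Put 570 GB in tape 2; 230 GB remain.
Put 381 GB in tape 3; 419 GB remain.
Put 527 GB in tape 4; 273 GB remain.
Put 623 GB in tape 5; 177 GB remain.
Put 686 GB in tape 6; 114 GB remain.
Put 319 GB in tape 3; 100 GB remain.
Put 121 GB in tape 1; 178 GB remain.
Put 460 GB in tape 7; 340 GB remain.
Put 411 GB in tape 8; 389 GB remain.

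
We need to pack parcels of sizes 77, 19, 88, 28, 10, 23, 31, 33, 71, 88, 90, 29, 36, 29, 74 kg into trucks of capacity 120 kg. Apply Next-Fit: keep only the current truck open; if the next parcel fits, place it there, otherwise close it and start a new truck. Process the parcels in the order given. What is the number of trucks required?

8

Put 77 kg in truck 1; 43 kg remain.
Put 19 kg in truck 1; 24 kg remain.
Put 88 kg in truck 2; 32 kg remain.
Put 28 kg in truck 2; 4 kg remain.
Put 10 kg in truck 3; 110 kg remain.
Put 23 kg in truck 3; 87 kg remain.
Put 31 kg in truck 3; 56 kg remain.
Put 33 kg in truck 3; 23 kg remain.
Put 71 kg in truck 4; 49 kg remain.
Put 88 kg in truck 5; 32 kg remain.
Put 90 kg in truck 6; 30 kg remain.
Put 29 kg in truck 6; 1 kg remain.
Put 36 kg in truck 7; 84 kg remain.
Put 29 kg in truck 7; 55 kg remain.
Put 74 kg in truck 8; 46 kg remain.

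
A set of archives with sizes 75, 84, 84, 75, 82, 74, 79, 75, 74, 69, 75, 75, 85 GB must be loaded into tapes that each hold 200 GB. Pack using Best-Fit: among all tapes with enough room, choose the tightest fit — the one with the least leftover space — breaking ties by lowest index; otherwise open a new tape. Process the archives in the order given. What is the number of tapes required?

Put 75 GB in tape 1; 125 GB remain.
Put 84 GB in tape 1; 41 GB remain.
Put 84 GB in tape 2; 116 GB remain.
Put 75 GB in tape 2; 41 GB remain.
Put 82 GB in tape 3; 118 GB remain.
Put 74 GB in tape 3; 44 GB remain.
Put 79 GB in tape 4; 121 GB remain.
Put 75 GB in tape 4; 46 GB remain.
Put 74 GB in tape 5; 126 GB remain.
Put 69 GB in tape 5; 57 GB remain.
Put 75 GB in tape 6; 125 GB remain.
Put 75 GB in tape 6; 50 GB remain.
Put 85 GB in tape 7; 115 GB remain.

7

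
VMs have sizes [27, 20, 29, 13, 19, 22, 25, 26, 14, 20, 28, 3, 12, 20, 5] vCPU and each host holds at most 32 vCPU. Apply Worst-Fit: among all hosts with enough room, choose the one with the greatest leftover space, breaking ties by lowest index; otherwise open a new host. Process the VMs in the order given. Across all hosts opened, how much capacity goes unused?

27 vCPU → host 1 (remaining 5 vCPU)
20 vCPU → host 2 (remaining 12 vCPU)
29 vCPU → host 3 (remaining 3 vCPU)
13 vCPU → host 4 (remaining 19 vCPU)
19 vCPU → host 4 (remaining 0 vCPU)
22 vCPU → host 5 (remaining 10 vCPU)
25 vCPU → host 6 (remaining 7 vCPU)
26 vCPU → host 7 (remaining 6 vCPU)
14 vCPU → host 8 (remaining 18 vCPU)
20 vCPU → host 9 (remaining 12 vCPU)
28 vCPU → host 10 (remaining 4 vCPU)
3 vCPU → host 8 (remaining 15 vCPU)
12 vCPU → host 8 (remaining 3 vCPU)
20 vCPU → host 11 (remaining 12 vCPU)
5 vCPU → host 2 (remaining 7 vCPU)
11 hosts × 32 vCPU = 352 vCPU; used 283 vCPU; unused 69 vCPU.

69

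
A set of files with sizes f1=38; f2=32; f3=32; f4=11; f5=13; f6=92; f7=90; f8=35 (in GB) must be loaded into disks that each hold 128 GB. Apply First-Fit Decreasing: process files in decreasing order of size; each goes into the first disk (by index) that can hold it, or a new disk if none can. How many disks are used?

Sorted descending: 92, 90, 38, 35, 32, 32, 13, 11.
disk 1: place 92 GB, 36 GB left
disk 2: place 90 GB, 38 GB left
disk 2: place 38 GB, 0 GB left
disk 1: place 35 GB, 1 GB left
disk 3: place 32 GB, 96 GB left
disk 3: place 32 GB, 64 GB left
disk 3: place 13 GB, 51 GB left
disk 3: place 11 GB, 40 GB left

3 disks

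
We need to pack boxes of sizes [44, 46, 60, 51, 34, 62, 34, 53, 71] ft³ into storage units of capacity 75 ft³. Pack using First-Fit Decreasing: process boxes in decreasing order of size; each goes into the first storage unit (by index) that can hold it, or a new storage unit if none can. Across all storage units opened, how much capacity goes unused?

145

Sorted descending: 71, 62, 60, 53, 51, 46, 44, 34, 34.
71 ft³ → storage unit 1 (remaining 4 ft³)
62 ft³ → storage unit 2 (remaining 13 ft³)
60 ft³ → storage unit 3 (remaining 15 ft³)
53 ft³ → storage unit 4 (remaining 22 ft³)
51 ft³ → storage unit 5 (remaining 24 ft³)
46 ft³ → storage unit 6 (remaining 29 ft³)
44 ft³ → storage unit 7 (remaining 31 ft³)
34 ft³ → storage unit 8 (remaining 41 ft³)
34 ft³ → storage unit 8 (remaining 7 ft³)
8 storage units × 75 ft³ = 600 ft³; used 455 ft³; unused 145 ft³.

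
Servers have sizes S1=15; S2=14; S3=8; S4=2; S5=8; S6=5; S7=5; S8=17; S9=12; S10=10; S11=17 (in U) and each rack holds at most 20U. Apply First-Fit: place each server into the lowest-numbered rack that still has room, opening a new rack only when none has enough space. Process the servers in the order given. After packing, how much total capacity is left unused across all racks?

27

Put S1 (15U) in rack 1; 5U remain.
Put S2 (14U) in rack 2; 6U remain.
Put S3 (8U) in rack 3; 12U remain.
Put S4 (2U) in rack 1; 3U remain.
Put S5 (8U) in rack 3; 4U remain.
Put S6 (5U) in rack 2; 1U remain.
Put S7 (5U) in rack 4; 15U remain.
Put S8 (17U) in rack 5; 3U remain.
Put S9 (12U) in rack 4; 3U remain.
Put S10 (10U) in rack 6; 10U remain.
Put S11 (17U) in rack 7; 3U remain.
7 racks × 20U = 140U; used 113U; unused 27U.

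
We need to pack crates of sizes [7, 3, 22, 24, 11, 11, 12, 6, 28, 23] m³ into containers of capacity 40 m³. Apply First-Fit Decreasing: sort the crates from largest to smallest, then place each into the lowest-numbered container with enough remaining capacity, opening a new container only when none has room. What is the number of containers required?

4

Sorted descending: 28, 24, 23, 22, 12, 11, 11, 7, 6, 3.
Put 28 m³ in container 1; 12 m³ remain.
Put 24 m³ in container 2; 16 m³ remain.
Put 23 m³ in container 3; 17 m³ remain.
Put 22 m³ in container 4; 18 m³ remain.
Put 12 m³ in container 1; 0 m³ remain.
Put 11 m³ in container 2; 5 m³ remain.
Put 11 m³ in container 3; 6 m³ remain.
Put 7 m³ in container 4; 11 m³ remain.
Put 6 m³ in container 3; 0 m³ remain.
Put 3 m³ in container 2; 2 m³ remain.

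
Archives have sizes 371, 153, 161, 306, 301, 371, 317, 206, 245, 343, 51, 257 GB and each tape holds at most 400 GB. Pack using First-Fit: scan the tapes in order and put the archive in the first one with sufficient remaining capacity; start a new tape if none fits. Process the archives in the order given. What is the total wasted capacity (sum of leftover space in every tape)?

918

tape 1: place 371 GB, 29 GB left
tape 2: place 153 GB, 247 GB left
tape 2: place 161 GB, 86 GB left
tape 3: place 306 GB, 94 GB left
tape 4: place 301 GB, 99 GB left
tape 5: place 371 GB, 29 GB left
tape 6: place 317 GB, 83 GB left
tape 7: place 206 GB, 194 GB left
tape 8: place 245 GB, 155 GB left
tape 9: place 343 GB, 57 GB left
tape 2: place 51 GB, 35 GB left
tape 10: place 257 GB, 143 GB left
10 tapes × 400 GB = 4000 GB; used 3082 GB; unused 918 GB.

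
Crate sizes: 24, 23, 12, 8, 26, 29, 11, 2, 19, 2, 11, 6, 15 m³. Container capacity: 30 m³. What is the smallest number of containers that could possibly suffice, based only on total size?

Total size = 24 + 23 + 12 + 8 + 26 + 29 + 11 + 2 + 19 + 2 + 11 + 6 + 15 = 188 m³.
⌈188 / 30⌉ = 7.

7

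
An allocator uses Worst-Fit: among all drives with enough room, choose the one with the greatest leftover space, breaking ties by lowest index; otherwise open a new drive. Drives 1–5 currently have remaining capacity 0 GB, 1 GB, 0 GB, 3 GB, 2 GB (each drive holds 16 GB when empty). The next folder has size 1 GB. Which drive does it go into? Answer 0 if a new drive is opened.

4

Drives with room: drive 2 (1 GB), drive 4 (3 GB), drive 5 (2 GB).
Most room is drive 4 with 3 GB free.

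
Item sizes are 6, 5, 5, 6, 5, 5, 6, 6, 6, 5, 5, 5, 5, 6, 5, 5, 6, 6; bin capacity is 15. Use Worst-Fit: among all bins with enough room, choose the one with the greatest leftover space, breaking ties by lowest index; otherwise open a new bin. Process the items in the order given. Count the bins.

8

6 → bin 1 (remaining 9)
5 → bin 1 (remaining 4)
5 → bin 2 (remaining 10)
6 → bin 2 (remaining 4)
5 → bin 3 (remaining 10)
5 → bin 3 (remaining 5)
6 → bin 4 (remaining 9)
6 → bin 4 (remaining 3)
6 → bin 5 (remaining 9)
5 → bin 5 (remaining 4)
5 → bin 3 (remaining 0)
5 → bin 6 (remaining 10)
5 → bin 6 (remaining 5)
6 → bin 7 (remaining 9)
5 → bin 7 (remaining 4)
5 → bin 6 (remaining 0)
6 → bin 8 (remaining 9)
6 → bin 8 (remaining 3)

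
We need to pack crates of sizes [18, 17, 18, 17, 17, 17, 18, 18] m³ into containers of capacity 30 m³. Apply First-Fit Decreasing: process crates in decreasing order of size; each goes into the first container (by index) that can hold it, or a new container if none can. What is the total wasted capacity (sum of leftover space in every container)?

100

Sorted descending: 18, 18, 18, 18, 17, 17, 17, 17.
container 1: place 18 m³, 12 m³ left
container 2: place 18 m³, 12 m³ left
container 3: place 18 m³, 12 m³ left
container 4: place 18 m³, 12 m³ left
container 5: place 17 m³, 13 m³ left
container 6: place 17 m³, 13 m³ left
container 7: place 17 m³, 13 m³ left
container 8: place 17 m³, 13 m³ left
8 containers × 30 m³ = 240 m³; used 140 m³; unused 100 m³.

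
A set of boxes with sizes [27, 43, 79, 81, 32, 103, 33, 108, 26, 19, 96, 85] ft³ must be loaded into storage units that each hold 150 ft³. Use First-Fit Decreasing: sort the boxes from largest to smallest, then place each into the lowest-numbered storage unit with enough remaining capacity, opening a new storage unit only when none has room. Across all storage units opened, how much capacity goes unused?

168

Sorted descending: 108, 103, 96, 85, 81, 79, 43, 33, 32, 27, 26, 19.
storage unit 1: place 108 ft³, 42 ft³ left
storage unit 2: place 103 ft³, 47 ft³ left
storage unit 3: place 96 ft³, 54 ft³ left
storage unit 4: place 85 ft³, 65 ft³ left
storage unit 5: place 81 ft³, 69 ft³ left
storage unit 6: place 79 ft³, 71 ft³ left
storage unit 2: place 43 ft³, 4 ft³ left
storage unit 1: place 33 ft³, 9 ft³ left
storage unit 3: place 32 ft³, 22 ft³ left
storage unit 4: place 27 ft³, 38 ft³ left
storage unit 4: place 26 ft³, 12 ft³ left
storage unit 3: place 19 ft³, 3 ft³ left
6 storage units × 150 ft³ = 900 ft³; used 732 ft³; unused 168 ft³.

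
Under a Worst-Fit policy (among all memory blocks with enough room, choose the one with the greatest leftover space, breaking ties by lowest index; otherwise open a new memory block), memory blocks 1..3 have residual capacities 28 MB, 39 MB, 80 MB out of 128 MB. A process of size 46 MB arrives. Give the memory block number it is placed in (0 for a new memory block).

Memory blocks with room: memory block 3 (80 MB).
Most room is memory block 3 with 80 MB free.

3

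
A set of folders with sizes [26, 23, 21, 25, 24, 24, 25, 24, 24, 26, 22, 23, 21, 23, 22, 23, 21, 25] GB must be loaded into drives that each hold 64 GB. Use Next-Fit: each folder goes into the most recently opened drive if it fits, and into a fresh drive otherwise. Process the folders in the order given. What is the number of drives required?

9 drives

26 GB → drive 1 (remaining 38 GB)
23 GB → drive 1 (remaining 15 GB)
21 GB → drive 2 (remaining 43 GB)
25 GB → drive 2 (remaining 18 GB)
24 GB → drive 3 (remaining 40 GB)
24 GB → drive 3 (remaining 16 GB)
25 GB → drive 4 (remaining 39 GB)
24 GB → drive 4 (remaining 15 GB)
24 GB → drive 5 (remaining 40 GB)
26 GB → drive 5 (remaining 14 GB)
22 GB → drive 6 (remaining 42 GB)
23 GB → drive 6 (remaining 19 GB)
21 GB → drive 7 (remaining 43 GB)
23 GB → drive 7 (remaining 20 GB)
22 GB → drive 8 (remaining 42 GB)
23 GB → drive 8 (remaining 19 GB)
21 GB → drive 9 (remaining 43 GB)
25 GB → drive 9 (remaining 18 GB)
Final drives: [26,23] [21,25] [24,24] [25,24] [24,26] [22,23] [21,23] [22,23] [21,25].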